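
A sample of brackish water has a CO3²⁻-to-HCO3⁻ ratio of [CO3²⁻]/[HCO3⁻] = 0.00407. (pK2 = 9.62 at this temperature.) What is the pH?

pH = 7.23

From K2 = [H⁺][CO3²⁻]/[HCO3⁻]:  pH = pK2 + log₁₀([CO3²⁻]/[HCO3⁻])
log₁₀(0.00407) = -2.390
pH = 9.62 + (-2.390) = 7.23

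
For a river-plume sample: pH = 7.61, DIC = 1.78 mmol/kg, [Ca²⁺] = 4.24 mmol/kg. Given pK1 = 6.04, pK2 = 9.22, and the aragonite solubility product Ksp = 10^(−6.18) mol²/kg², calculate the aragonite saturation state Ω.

α₂ = 1 / (1 + [H⁺]/K2 + [H⁺]²/(K1K2)) = 1 / (1 + 10^+1.61 + 10^+0.04)
   = 1 / (1 + 40.738 + 1.0965) = 1/42.835 = 0.02335
[CO3²⁻] = α₂ × DIC = 0.02335 × 1.78 = 0.04156 mmol/kg
Ksp = 10^(−6.18) = 6.607×10^-7
Ω = [Ca²⁺][CO3²⁻]/Ksp = (4.24×10^-3)(4.156×10^-5) / 6.607×10^-7 = 0.267

Ω = 0.267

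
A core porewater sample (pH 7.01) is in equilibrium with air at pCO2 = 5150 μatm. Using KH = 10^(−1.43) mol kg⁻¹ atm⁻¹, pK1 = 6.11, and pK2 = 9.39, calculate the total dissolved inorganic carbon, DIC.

[CO2*] = KH · pCO2 = 10^(−1.43) × 5150×10^-6 = 1.913×10^-4 mol/kg
α₀ = 1/(1 + K1/[H⁺] + K1K2/[H⁺]²) = 1/(1 + 10^+0.90 + 10^-1.48) = 0.1114
DIC = [CO2*]/α₀ = 1.913×10^-4 / 0.1114 = 1.72 mmol/kg

DIC = 1.72 mmol/kg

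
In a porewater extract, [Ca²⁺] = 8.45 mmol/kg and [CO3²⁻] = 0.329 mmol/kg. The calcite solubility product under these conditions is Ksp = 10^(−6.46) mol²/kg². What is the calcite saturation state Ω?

Ω = 8.02

Ksp = 10^(−6.46) = 3.467×10^-7
Ω = [Ca²⁺][CO3²⁻]/Ksp = (8.45×10^-3)(0.329×10^-3) / 3.467×10^-7 = 8.02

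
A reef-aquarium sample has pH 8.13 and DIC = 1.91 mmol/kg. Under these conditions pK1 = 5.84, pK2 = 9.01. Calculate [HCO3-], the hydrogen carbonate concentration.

[HCO3⁻] = 1.68 mmol/kg

α₁ = 1 / (1 + [H⁺]/K1 + K2/[H⁺]) = 1 / (1 + 10^-2.29 + 10^-0.88)
   = 1 / (1 + 0.0051286 + 0.13183) = 1/1.1370 = 0.8795
[HCO3⁻] = α₁ × DIC = 0.8795 × 1.91 = 1.68 mmol/kg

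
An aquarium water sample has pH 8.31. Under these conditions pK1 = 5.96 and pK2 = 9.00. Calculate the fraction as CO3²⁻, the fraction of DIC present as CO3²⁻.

α₂ = 0.169

α₂ = 1 / (1 + [H⁺]/K2 + [H⁺]²/(K1K2)) = 1 / (1 + 10^+0.69 + 10^-1.66)
   = 1 / (1 + 4.8978 + 0.021878) = 1/5.9197 = 0.1689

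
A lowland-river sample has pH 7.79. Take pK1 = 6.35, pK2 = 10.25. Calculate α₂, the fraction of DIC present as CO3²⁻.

α₂ = 0.00333

α₂ = 1 / (1 + [H⁺]/K2 + [H⁺]²/(K1K2)) = 1 / (1 + 10^+2.46 + 10^+1.02)
   = 1 / (1 + 288.40 + 10.471) = 1/299.87 = 0.003335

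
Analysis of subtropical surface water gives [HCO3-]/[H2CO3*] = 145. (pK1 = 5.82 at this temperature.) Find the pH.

From K1 = [H⁺][HCO3-]/[H2CO3*]:  pH = pK1 + log₁₀([HCO3-]/[H2CO3*])
log₁₀(145) = +2.161
pH = 5.82 + (+2.161) = 7.98

pH = 7.98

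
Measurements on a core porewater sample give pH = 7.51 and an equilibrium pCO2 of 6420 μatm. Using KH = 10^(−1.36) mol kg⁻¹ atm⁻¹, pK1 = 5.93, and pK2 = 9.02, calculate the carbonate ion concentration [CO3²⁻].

[CO2*] = KH · pCO2 = 10^(−1.36) × 6420×10^-6 = 2.802×10^-4 mol/kg
α₀ = 1/(1 + K1/[H⁺] + K1K2/[H⁺]²) = 1/(1 + 10^+1.58 + 10^+0.07) = 0.02488
DIC = [CO2*]/α₀ = 2.802×10^-4 / 0.02488 = 11.26 mmol/kg
[CO3²⁻] = α₂·DIC; α₂ = 0.02923, so [CO3²⁻] = 0.02923 × 11.26 = 0.329 mmol/kg

[CO3²⁻] = 0.329 mmol/kg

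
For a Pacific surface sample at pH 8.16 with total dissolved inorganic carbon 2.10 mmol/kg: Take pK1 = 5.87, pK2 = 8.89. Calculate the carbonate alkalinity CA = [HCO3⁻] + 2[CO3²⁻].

CA = 2.42 mmol/kg

CA = [HCO3⁻] + 2[CO3²⁻] = (α₁ + 2α₂)·DIC
At pH 8.16: [H⁺]/K1 = 10^-2.29 = 0.0051286, K2/[H⁺] = 10^-0.73 = 0.18621
α₁ = 1/(1 + 0.0051286 + 0.18621) = 1/1.1913 = 0.8394; α₂ = α₁·K2/[H⁺] = 0.1563
α₁ + 2α₂ = 1.1520
CA = 1.1520 × 2.10 = 2.42 mmol/kg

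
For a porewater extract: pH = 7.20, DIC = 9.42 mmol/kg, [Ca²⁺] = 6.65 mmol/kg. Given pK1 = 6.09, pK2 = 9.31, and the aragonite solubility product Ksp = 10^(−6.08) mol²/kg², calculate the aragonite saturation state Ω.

Ω = 0.539

α₂ = 1 / (1 + [H⁺]/K2 + [H⁺]²/(K1K2)) = 1 / (1 + 10^+2.11 + 10^+1.00)
   = 1 / (1 + 128.82 + 10.000) = 1/139.82 = 0.007152
[CO3²⁻] = α₂ × DIC = 0.007152 × 9.42 = 0.06737 mmol/kg
Ksp = 10^(−6.08) = 8.318×10^-7
Ω = [Ca²⁺][CO3²⁻]/Ksp = (6.65×10^-3)(6.737×10^-5) / 8.318×10^-7 = 0.539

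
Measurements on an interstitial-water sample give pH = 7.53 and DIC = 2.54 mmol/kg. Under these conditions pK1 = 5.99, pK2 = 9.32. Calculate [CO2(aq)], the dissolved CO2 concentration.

[CO2*] = 0.0701 mmol/kg

α₀ = 1 / (1 + K1/[H⁺] + K1K2/[H⁺]²) = 1 / (1 + 10^+1.54 + 10^-0.25)
   = 1 / (1 + 34.674 + 0.56234) = 1/36.236 = 0.02760
[CO2*] = α₀ × DIC = 0.02760 × 2.54 = 0.0701 mmol/kg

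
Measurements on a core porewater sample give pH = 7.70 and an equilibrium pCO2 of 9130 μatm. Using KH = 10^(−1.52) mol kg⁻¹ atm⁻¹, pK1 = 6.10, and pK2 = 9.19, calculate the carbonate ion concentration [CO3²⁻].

[CO3²⁻] = 0.355 mmol/kg

[CO2*] = KH · pCO2 = 10^(−1.52) × 9130×10^-6 = 2.757×10^-4 mol/kg
α₀ = 1/(1 + K1/[H⁺] + K1K2/[H⁺]²) = 1/(1 + 10^+1.60 + 10^+0.11) = 0.02375
DIC = [CO2*]/α₀ = 2.757×10^-4 / 0.02375 = 11.61 mmol/kg
[CO3²⁻] = α₂·DIC; α₂ = 0.03060, so [CO3²⁻] = 0.03060 × 11.61 = 0.355 mmol/kg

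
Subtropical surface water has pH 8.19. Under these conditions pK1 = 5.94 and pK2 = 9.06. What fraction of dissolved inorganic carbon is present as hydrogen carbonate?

α₁ = 1 / (1 + [H⁺]/K1 + K2/[H⁺]) = 1 / (1 + 10^-2.25 + 10^-0.87)
   = 1 / (1 + 0.0056234 + 0.13490) = 1/1.1405 = 0.8768

α₁ = 0.877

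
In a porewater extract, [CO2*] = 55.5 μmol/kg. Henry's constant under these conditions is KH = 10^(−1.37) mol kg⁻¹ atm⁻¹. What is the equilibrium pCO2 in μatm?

KH = 10^(−1.37) = 4.266×10^-2 mol kg⁻¹ atm⁻¹
pCO2 = [CO2*]/KH = 55.5×10^-6 / 4.266×10^-2 = 1.30×10^-3 atm = 1300 μatm

pCO2 = 1300 μatm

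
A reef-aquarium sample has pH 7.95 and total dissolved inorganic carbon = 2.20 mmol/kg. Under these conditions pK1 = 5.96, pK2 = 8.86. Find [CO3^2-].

α₂ = 1 / (1 + [H⁺]/K2 + [H⁺]²/(K1K2)) = 1 / (1 + 10^+0.91 + 10^-1.08)
   = 1 / (1 + 8.1283 + 0.083176) = 1/9.2115 = 0.1086
[CO3²⁻] = α₂ × DIC = 0.1086 × 2.20 = 0.239 mmol/kg

[CO3²⁻] = 0.239 mmol/kg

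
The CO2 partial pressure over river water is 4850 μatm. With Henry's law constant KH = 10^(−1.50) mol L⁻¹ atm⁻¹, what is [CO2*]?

KH = 10^(−1.50) = 3.162×10^-2 mol L⁻¹ atm⁻¹
[CO2*] = KH · pCO2 = 3.162×10^-2 × 4850×10^-6 atm = 1.53×10^-4 mol/L

[CO2*] = 153 μmol/L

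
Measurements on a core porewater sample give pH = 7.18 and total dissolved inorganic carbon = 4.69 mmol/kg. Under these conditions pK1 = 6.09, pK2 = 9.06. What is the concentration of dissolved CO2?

[CO2*] = 0.348 mmol/kg

α₀ = 1 / (1 + K1/[H⁺] + K1K2/[H⁺]²) = 1 / (1 + 10^+1.09 + 10^-0.79)
   = 1 / (1 + 12.303 + 0.16218) = 1/13.465 = 0.07427
[CO2*] = α₀ × DIC = 0.07427 × 4.69 = 0.348 mmol/kg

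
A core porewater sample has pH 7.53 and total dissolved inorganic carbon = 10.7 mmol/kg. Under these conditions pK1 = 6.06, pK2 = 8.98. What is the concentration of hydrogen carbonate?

α₁ = 1 / (1 + [H⁺]/K1 + K2/[H⁺]) = 1 / (1 + 10^-1.47 + 10^-1.45)
   = 1 / (1 + 0.033884 + 0.035481) = 1/1.0694 = 0.9351
[HCO3⁻] = α₁ × DIC = 0.9351 × 10.7 = 10.0 mmol/kg

[HCO3⁻] = 10.0 mmol/kg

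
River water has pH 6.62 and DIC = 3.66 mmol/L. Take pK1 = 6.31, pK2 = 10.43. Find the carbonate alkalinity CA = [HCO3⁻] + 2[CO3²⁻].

CA = [HCO3⁻] + 2[CO3²⁻] = (α₁ + 2α₂)·DIC
At pH 6.62: [H⁺]/K1 = 10^-0.31 = 0.48978, K2/[H⁺] = 10^-3.81 = 0.00015488
α₁ = 1/(1 + 0.48978 + 0.00015488) = 1/1.4899 = 0.6712; α₂ = α₁·K2/[H⁺] = 0.0001040
α₁ + 2α₂ = 0.6714
CA = 0.6714 × 3.66 = 2.46 mmol/L

CA = 2.46 mmol/L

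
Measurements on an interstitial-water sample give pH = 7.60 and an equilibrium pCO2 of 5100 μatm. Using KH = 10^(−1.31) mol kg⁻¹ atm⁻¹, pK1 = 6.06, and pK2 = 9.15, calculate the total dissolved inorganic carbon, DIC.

[CO2*] = KH · pCO2 = 10^(−1.31) × 5100×10^-6 = 2.498×10^-4 mol/kg
α₀ = 1/(1 + K1/[H⁺] + K1K2/[H⁺]²) = 1/(1 + 10^+1.54 + 10^-0.01) = 0.02728
DIC = [CO2*]/α₀ = 2.498×10^-4 / 0.02728 = 9.15 mmol/kg

DIC = 9.15 mmol/kg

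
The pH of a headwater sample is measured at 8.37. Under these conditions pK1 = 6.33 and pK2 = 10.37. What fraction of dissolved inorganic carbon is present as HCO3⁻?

α₁ = 1 / (1 + [H⁺]/K1 + K2/[H⁺]) = 1 / (1 + 10^-2.04 + 10^-2.00)
   = 1 / (1 + 0.0091201 + 0.010000) = 1/1.0191 = 0.9812

α₁ = 0.981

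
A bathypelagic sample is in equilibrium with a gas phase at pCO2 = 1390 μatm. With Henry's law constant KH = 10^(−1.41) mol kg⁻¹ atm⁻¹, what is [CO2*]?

KH = 10^(−1.41) = 3.890×10^-2 mol kg⁻¹ atm⁻¹
[CO2*] = KH · pCO2 = 3.890×10^-2 × 1390×10^-6 atm = 5.41×10^-5 mol/kg

[CO2*] = 54.1 μmol/kg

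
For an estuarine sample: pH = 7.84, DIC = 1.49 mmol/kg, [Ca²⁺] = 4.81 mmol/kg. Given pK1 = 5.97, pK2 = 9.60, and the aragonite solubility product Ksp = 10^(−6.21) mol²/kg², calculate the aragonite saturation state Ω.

α₂ = 1 / (1 + [H⁺]/K2 + [H⁺]²/(K1K2)) = 1 / (1 + 10^+1.76 + 10^-0.11)
   = 1 / (1 + 57.544 + 0.77625) = 1/59.320 = 0.01686
[CO3²⁻] = α₂ × DIC = 0.01686 × 1.49 = 0.02512 mmol/kg
Ksp = 10^(−6.21) = 6.166×10^-7
Ω = [Ca²⁺][CO3²⁻]/Ksp = (4.81×10^-3)(2.512×10^-5) / 6.166×10^-7 = 0.196

Ω = 0.196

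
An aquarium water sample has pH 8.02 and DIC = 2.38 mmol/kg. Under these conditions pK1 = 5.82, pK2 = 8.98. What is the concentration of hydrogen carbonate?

α₁ = 1 / (1 + [H⁺]/K1 + K2/[H⁺]) = 1 / (1 + 10^-2.20 + 10^-0.96)
   = 1 / (1 + 0.0063096 + 0.10965) = 1/1.1160 = 0.8961
[HCO3⁻] = α₁ × DIC = 0.8961 × 2.38 = 2.13 mmol/kg

[HCO3⁻] = 2.13 mmol/kg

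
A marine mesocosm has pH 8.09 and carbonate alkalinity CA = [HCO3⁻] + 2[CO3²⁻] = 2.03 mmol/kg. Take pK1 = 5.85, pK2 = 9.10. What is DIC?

CA = [HCO3⁻] + 2[CO3²⁻] = (α₁ + 2α₂)·DIC
At pH 8.09: [H⁺]/K1 = 10^-2.24 = 0.0057544, K2/[H⁺] = 10^-1.01 = 0.097724
α₁ = 1/(1 + 0.0057544 + 0.097724) = 1/1.1035 = 0.9062; α₂ = α₁·K2/[H⁺] = 0.08856
α₁ + 2α₂ = 1.0833
DIC = CA / (α₁ + 2α₂) = 2.03 / 1.0833 = 1.87 mmol/kg

DIC = 1.87 mmol/kg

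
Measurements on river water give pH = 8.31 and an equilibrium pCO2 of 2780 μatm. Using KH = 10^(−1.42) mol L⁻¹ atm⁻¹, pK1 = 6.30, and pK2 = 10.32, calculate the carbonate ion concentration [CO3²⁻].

[CO3²⁻] = 0.106 mmol/L

[CO2*] = KH · pCO2 = 10^(−1.42) × 2780×10^-6 = 1.057×10^-4 mol/L
α₀ = 1/(1 + K1/[H⁺] + K1K2/[H⁺]²) = 1/(1 + 10^+2.01 + 10^+0.00) = 0.009585
DIC = [CO2*]/α₀ = 1.057×10^-4 / 0.009585 = 11.03 mmol/L
[CO3²⁻] = α₂·DIC; α₂ = 0.009585, so [CO3²⁻] = 0.009585 × 11.03 = 0.106 mmol/L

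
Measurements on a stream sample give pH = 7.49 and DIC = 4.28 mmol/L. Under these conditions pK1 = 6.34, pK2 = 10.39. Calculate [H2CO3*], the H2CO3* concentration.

α₀ = 1 / (1 + K1/[H⁺] + K1K2/[H⁺]²) = 1 / (1 + 10^+1.15 + 10^-1.75)
   = 1 / (1 + 14.125 + 0.017783) = 1/15.143 = 0.06604
[CO2*] = α₀ × DIC = 0.06604 × 4.28 = 0.283 mmol/L

[CO2*] = 0.283 mmol/L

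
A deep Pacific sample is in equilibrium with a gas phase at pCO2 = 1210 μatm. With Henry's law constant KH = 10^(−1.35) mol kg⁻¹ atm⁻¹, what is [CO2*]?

KH = 10^(−1.35) = 4.467×10^-2 mol kg⁻¹ atm⁻¹
[CO2*] = KH · pCO2 = 4.467×10^-2 × 1210×10^-6 atm = 5.40×10^-5 mol/kg

[CO2*] = 54.0 μmol/kg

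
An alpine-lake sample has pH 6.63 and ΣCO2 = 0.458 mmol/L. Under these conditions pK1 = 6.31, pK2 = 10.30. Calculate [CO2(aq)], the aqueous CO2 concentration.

α₀ = 1 / (1 + K1/[H⁺] + K1K2/[H⁺]²) = 1 / (1 + 10^+0.32 + 10^-3.35)
   = 1 / (1 + 2.0893 + 0.00044668) = 1/3.0897 = 0.3237
[CO2*] = α₀ × DIC = 0.3237 × 0.458 = 0.148 mmol/L

[CO2*] = 0.148 mmol/L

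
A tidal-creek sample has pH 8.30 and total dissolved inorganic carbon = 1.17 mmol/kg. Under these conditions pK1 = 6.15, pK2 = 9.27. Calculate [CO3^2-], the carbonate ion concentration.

[CO3²⁻] = 0.113 mmol/kg

α₂ = 1 / (1 + [H⁺]/K2 + [H⁺]²/(K1K2)) = 1 / (1 + 10^+0.97 + 10^-1.18)
   = 1 / (1 + 9.3325 + 0.066069) = 1/10.399 = 0.09617
[CO3²⁻] = α₂ × DIC = 0.09617 × 1.17 = 0.113 mmol/kg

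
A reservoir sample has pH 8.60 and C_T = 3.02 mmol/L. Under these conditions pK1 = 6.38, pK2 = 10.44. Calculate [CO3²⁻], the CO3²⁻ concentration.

α₂ = 1 / (1 + [H⁺]/K2 + [H⁺]²/(K1K2)) = 1 / (1 + 10^+1.84 + 10^-0.38)
   = 1 / (1 + 69.183 + 0.41687) = 1/70.600 = 0.01416
[CO3²⁻] = α₂ × DIC = 0.01416 × 3.02 = 0.0428 mmol/L

[CO3²⁻] = 0.0428 mmol/L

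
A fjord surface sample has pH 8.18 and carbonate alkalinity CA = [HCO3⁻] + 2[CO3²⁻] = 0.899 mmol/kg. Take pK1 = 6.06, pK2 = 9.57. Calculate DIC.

CA = [HCO3⁻] + 2[CO3²⁻] = (α₁ + 2α₂)·DIC
At pH 8.18: [H⁺]/K1 = 10^-2.12 = 0.0075858, K2/[H⁺] = 10^-1.39 = 0.040738
α₁ = 1/(1 + 0.0075858 + 0.040738) = 1/1.0483 = 0.9539; α₂ = α₁·K2/[H⁺] = 0.03886
α₁ + 2α₂ = 1.0316
DIC = CA / (α₁ + 2α₂) = 0.899 / 1.0316 = 0.871 mmol/kg

DIC = 0.871 mmol/kg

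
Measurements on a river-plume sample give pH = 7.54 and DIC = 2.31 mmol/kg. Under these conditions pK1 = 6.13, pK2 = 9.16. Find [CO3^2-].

α₂ = 1 / (1 + [H⁺]/K2 + [H⁺]²/(K1K2)) = 1 / (1 + 10^+1.62 + 10^+0.21)
   = 1 / (1 + 41.687 + 1.6218) = 1/44.309 = 0.02257
[CO3²⁻] = α₂ × DIC = 0.02257 × 2.31 = 0.0521 mmol/kg

[CO3²⁻] = 0.0521 mmol/kg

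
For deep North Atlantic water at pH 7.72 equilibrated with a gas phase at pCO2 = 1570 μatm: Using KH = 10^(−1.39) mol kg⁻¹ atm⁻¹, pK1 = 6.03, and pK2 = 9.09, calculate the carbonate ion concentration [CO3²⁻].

[CO3²⁻] = 0.134 mmol/kg

[CO2*] = KH · pCO2 = 10^(−1.39) × 1570×10^-6 = 6.396×10^-5 mol/kg
α₀ = 1/(1 + K1/[H⁺] + K1K2/[H⁺]²) = 1/(1 + 10^+1.69 + 10^+0.32) = 0.01921
DIC = [CO2*]/α₀ = 6.396×10^-5 / 0.01921 = 3.330 mmol/kg
[CO3²⁻] = α₂·DIC; α₂ = 0.04013, so [CO3²⁻] = 0.04013 × 3.330 = 0.134 mmol/kg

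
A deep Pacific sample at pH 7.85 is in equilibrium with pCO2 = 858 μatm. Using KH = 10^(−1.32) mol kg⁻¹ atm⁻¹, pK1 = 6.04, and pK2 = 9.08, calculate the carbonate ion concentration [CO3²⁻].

[CO2*] = KH · pCO2 = 10^(−1.32) × 858×10^-6 = 4.107×10^-5 mol/kg
α₀ = 1/(1 + K1/[H⁺] + K1K2/[H⁺]²) = 1/(1 + 10^+1.81 + 10^+0.58) = 0.01442
DIC = [CO2*]/α₀ = 4.107×10^-5 / 0.01442 = 2.849 mmol/kg
[CO3²⁻] = α₂·DIC; α₂ = 0.05481, so [CO3²⁻] = 0.05481 × 2.849 = 0.156 mmol/kg

[CO3²⁻] = 0.156 mmol/kg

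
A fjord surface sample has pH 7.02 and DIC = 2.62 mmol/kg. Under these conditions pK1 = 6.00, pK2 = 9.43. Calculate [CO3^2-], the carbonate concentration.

α₂ = 1 / (1 + [H⁺]/K2 + [H⁺]²/(K1K2)) = 1 / (1 + 10^+2.41 + 10^+1.39)
   = 1 / (1 + 257.04 + 24.547) = 1/282.59 = 0.003539
[CO3²⁻] = α₂ × DIC = 0.003539 × 2.62 = 0.00927 mmol/kg = 9.27 μmol/kg

[CO3²⁻] = 9.27 μmol/kg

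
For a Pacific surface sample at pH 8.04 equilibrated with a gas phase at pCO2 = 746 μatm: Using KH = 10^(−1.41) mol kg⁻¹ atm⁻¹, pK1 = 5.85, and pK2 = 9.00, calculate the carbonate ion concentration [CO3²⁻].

[CO3²⁻] = 0.493 mmol/kg

[CO2*] = KH · pCO2 = 10^(−1.41) × 746×10^-6 = 2.902×10^-5 mol/kg
α₀ = 1/(1 + K1/[H⁺] + K1K2/[H⁺]²) = 1/(1 + 10^+2.19 + 10^+1.23) = 0.005785
DIC = [CO2*]/α₀ = 2.902×10^-5 / 0.005785 = 5.017 mmol/kg
[CO3²⁻] = α₂·DIC; α₂ = 0.09824, so [CO3²⁻] = 0.09824 × 5.017 = 0.493 mmol/kg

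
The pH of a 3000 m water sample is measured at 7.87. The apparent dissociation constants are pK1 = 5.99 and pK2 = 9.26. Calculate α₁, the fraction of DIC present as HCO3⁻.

α₁ = 1 / (1 + [H⁺]/K1 + K2/[H⁺]) = 1 / (1 + 10^-1.88 + 10^-1.39)
   = 1 / (1 + 0.013183 + 0.040738) = 1/1.0539 = 0.9488

α₁ = 0.949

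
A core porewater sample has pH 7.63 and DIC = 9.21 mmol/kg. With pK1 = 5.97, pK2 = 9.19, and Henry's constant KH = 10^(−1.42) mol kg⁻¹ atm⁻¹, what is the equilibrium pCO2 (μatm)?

α₀ = 1 / (1 + K1/[H⁺] + K1K2/[H⁺]²) = 1 / (1 + 10^+1.66 + 10^+0.10)
   = 1 / (1 + 45.709 + 1.2589) = 1/47.968 = 0.02085
[CO2*] = α₀ × DIC = 0.02085 × 9.21 = 0.1920 mmol/kg
pCO2 = [CO2*]/KH = 1.920×10^-4 / 3.802×10^-2 = 5050 μatm

pCO2 = 5050 μatm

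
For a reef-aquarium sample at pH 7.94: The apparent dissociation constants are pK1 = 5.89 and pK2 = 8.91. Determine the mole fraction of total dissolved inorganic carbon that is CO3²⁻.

α₂ = 1 / (1 + [H⁺]/K2 + [H⁺]²/(K1K2)) = 1 / (1 + 10^+0.97 + 10^-1.08)
   = 1 / (1 + 9.3325 + 0.083176) = 1/10.416 = 0.09601

α₂ = 0.0960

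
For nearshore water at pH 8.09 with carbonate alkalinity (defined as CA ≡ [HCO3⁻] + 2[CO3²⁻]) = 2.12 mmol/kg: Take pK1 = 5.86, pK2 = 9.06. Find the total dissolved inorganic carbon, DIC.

CA = [HCO3⁻] + 2[CO3²⁻] = (α₁ + 2α₂)·DIC
At pH 8.09: [H⁺]/K1 = 10^-2.23 = 0.0058884, K2/[H⁺] = 10^-0.97 = 0.10715
α₁ = 1/(1 + 0.0058884 + 0.10715) = 1/1.1130 = 0.8984; α₂ = α₁·K2/[H⁺] = 0.09627
α₁ + 2α₂ = 1.0910
DIC = CA / (α₁ + 2α₂) = 2.12 / 1.0910 = 1.94 mmol/kg

DIC = 1.94 mmol/kg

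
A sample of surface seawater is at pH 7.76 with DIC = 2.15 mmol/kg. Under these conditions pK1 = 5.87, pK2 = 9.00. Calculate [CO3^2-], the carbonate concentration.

α₂ = 1 / (1 + [H⁺]/K2 + [H⁺]²/(K1K2)) = 1 / (1 + 10^+1.24 + 10^-0.65)
   = 1 / (1 + 17.378 + 0.22387) = 1/18.602 = 0.05376
[CO3²⁻] = α₂ × DIC = 0.05376 × 2.15 = 0.116 mmol/kg

[CO3²⁻] = 0.116 mmol/kg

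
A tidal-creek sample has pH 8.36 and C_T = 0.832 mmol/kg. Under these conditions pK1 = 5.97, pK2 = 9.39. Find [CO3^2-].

α₂ = 1 / (1 + [H⁺]/K2 + [H⁺]²/(K1K2)) = 1 / (1 + 10^+1.03 + 10^-1.36)
   = 1 / (1 + 10.715 + 0.043652) = 1/11.759 = 0.08504
[CO3²⁻] = α₂ × DIC = 0.08504 × 0.832 = 0.0708 mmol/kg

[CO3²⁻] = 0.0708 mmol/kg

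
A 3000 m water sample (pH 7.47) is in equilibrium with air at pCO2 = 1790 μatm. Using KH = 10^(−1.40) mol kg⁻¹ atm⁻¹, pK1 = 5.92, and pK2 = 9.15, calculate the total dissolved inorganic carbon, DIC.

[CO2*] = KH · pCO2 = 10^(−1.40) × 1790×10^-6 = 7.126×10^-5 mol/kg
α₀ = 1/(1 + K1/[H⁺] + K1K2/[H⁺]²) = 1/(1 + 10^+1.55 + 10^-0.13) = 0.02687
DIC = [CO2*]/α₀ = 7.126×10^-5 / 0.02687 = 2.65 mmol/kg

DIC = 2.65 mmol/kg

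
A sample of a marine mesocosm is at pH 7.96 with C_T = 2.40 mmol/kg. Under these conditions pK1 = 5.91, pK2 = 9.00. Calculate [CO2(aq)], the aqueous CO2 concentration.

[CO2*] = 19.4 μmol/kg

α₀ = 1 / (1 + K1/[H⁺] + K1K2/[H⁺]²) = 1 / (1 + 10^+2.05 + 10^+1.01)
   = 1 / (1 + 112.20 + 10.233) = 1/123.43 = 0.008101
[CO2*] = α₀ × DIC = 0.008101 × 2.40 = 0.0194 mmol/kg = 19.4 μmol/kg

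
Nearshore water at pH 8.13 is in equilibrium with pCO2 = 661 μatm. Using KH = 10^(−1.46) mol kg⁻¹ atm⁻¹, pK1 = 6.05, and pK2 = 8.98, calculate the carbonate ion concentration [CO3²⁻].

[CO3²⁻] = 0.389 mmol/kg

[CO2*] = KH · pCO2 = 10^(−1.46) × 661×10^-6 = 2.292×10^-5 mol/kg
α₀ = 1/(1 + K1/[H⁺] + K1K2/[H⁺]²) = 1/(1 + 10^+2.08 + 10^+1.23) = 0.007235
DIC = [CO2*]/α₀ = 2.292×10^-5 / 0.007235 = 3.168 mmol/kg
[CO3²⁻] = α₂·DIC; α₂ = 0.1229, so [CO3²⁻] = 0.1229 × 3.168 = 0.389 mmol/kg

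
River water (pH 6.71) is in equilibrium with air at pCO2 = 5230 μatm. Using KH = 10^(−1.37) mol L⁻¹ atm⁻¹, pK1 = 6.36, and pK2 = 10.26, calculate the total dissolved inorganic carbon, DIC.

DIC = 0.723 mmol/L

[CO2*] = KH · pCO2 = 10^(−1.37) × 5230×10^-6 = 2.231×10^-4 mol/L
α₀ = 1/(1 + K1/[H⁺] + K1K2/[H⁺]²) = 1/(1 + 10^+0.35 + 10^-3.20) = 0.3087
DIC = [CO2*]/α₀ = 2.231×10^-4 / 0.3087 = 0.723 mmol/L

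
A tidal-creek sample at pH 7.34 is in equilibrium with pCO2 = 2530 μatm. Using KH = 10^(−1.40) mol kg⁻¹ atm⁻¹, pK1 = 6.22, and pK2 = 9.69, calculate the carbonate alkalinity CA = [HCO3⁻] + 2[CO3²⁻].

[CO2*] = KH · pCO2 = 10^(−1.40) × 2530×10^-6 = 1.007×10^-4 mol/kg
α₀ = 1/(1 + K1/[H⁺] + K1K2/[H⁺]²) = 1/(1 + 10^+1.12 + 10^-1.23) = 0.07022
DIC = [CO2*]/α₀ = 1.007×10^-4 / 0.07022 = 1.434 mmol/kg
CA = (α₁ + 2α₂)·DIC = (0.9256 + 2×0.004135) × 1.434 = 1.34 mmol/kg

CA = 1.34 mmol/kg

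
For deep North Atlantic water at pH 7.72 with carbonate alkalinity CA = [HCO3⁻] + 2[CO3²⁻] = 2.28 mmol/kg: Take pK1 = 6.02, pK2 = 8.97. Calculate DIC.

CA = [HCO3⁻] + 2[CO3²⁻] = (α₁ + 2α₂)·DIC
At pH 7.72: [H⁺]/K1 = 10^-1.70 = 0.019953, K2/[H⁺] = 10^-1.25 = 0.056234
α₁ = 1/(1 + 0.019953 + 0.056234) = 1/1.0762 = 0.9292; α₂ = α₁·K2/[H⁺] = 0.05225
α₁ + 2α₂ = 1.0337
DIC = CA / (α₁ + 2α₂) = 2.28 / 1.0337 = 2.21 mmol/kg

DIC = 2.21 mmol/kg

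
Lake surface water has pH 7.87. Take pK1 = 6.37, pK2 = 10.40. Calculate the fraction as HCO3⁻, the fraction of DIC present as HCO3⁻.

α₁ = 1 / (1 + [H⁺]/K1 + K2/[H⁺]) = 1 / (1 + 10^-1.50 + 10^-2.53)
   = 1 / (1 + 0.031623 + 0.0029512) = 1/1.0346 = 0.9666

α₁ = 0.967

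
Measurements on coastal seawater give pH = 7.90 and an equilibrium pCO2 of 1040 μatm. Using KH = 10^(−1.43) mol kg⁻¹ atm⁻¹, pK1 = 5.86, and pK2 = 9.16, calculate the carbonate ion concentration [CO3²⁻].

[CO2*] = KH · pCO2 = 10^(−1.43) × 1040×10^-6 = 3.864×10^-5 mol/kg
α₀ = 1/(1 + K1/[H⁺] + K1K2/[H⁺]²) = 1/(1 + 10^+2.04 + 10^+0.78) = 0.008571
DIC = [CO2*]/α₀ = 3.864×10^-5 / 0.008571 = 4.508 mmol/kg
[CO3²⁻] = α₂·DIC; α₂ = 0.05164, so [CO3²⁻] = 0.05164 × 4.508 = 0.233 mmol/kg

[CO3²⁻] = 0.233 mmol/kg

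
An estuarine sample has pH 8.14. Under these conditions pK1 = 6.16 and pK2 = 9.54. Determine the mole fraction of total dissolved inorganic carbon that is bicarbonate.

α₁ = 0.952

α₁ = 1 / (1 + [H⁺]/K1 + K2/[H⁺]) = 1 / (1 + 10^-1.98 + 10^-1.40)
   = 1 / (1 + 0.010471 + 0.039811) = 1/1.0503 = 0.9521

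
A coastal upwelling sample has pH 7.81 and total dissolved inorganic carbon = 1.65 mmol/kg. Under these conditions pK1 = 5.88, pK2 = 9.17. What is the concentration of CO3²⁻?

α₂ = 1 / (1 + [H⁺]/K2 + [H⁺]²/(K1K2)) = 1 / (1 + 10^+1.36 + 10^-0.57)
   = 1 / (1 + 22.909 + 0.26915) = 1/24.178 = 0.04136
[CO3²⁻] = α₂ × DIC = 0.04136 × 1.65 = 0.0682 mmol/kg

[CO3²⁻] = 0.0682 mmol/kg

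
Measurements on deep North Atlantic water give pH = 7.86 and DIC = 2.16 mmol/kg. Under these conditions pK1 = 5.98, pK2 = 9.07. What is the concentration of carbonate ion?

α₂ = 1 / (1 + [H⁺]/K2 + [H⁺]²/(K1K2)) = 1 / (1 + 10^+1.21 + 10^-0.67)
   = 1 / (1 + 16.218 + 0.21380) = 1/17.432 = 0.05737
[CO3²⁻] = α₂ × DIC = 0.05737 × 2.16 = 0.124 mmol/kg

[CO3²⁻] = 0.124 mmol/kg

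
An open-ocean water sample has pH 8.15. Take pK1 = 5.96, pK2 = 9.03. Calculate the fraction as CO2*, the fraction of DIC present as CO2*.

α₀ = 0.00567

α₀ = 1 / (1 + K1/[H⁺] + K1K2/[H⁺]²) = 1 / (1 + 10^+2.19 + 10^+1.31)
   = 1 / (1 + 154.88 + 20.417) = 1/176.30 = 0.005672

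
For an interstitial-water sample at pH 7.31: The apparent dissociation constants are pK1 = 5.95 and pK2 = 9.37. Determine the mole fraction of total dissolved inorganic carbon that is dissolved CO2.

α₀ = 0.0415

α₀ = 1 / (1 + K1/[H⁺] + K1K2/[H⁺]²) = 1 / (1 + 10^+1.36 + 10^-0.70)
   = 1 / (1 + 22.909 + 0.19953) = 1/24.108 = 0.04148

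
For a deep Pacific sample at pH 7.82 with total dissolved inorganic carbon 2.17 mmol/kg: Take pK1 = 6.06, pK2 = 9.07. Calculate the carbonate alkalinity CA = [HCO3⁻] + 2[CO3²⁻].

CA = [HCO3⁻] + 2[CO3²⁻] = (α₁ + 2α₂)·DIC
At pH 7.82: [H⁺]/K1 = 10^-1.76 = 0.017378, K2/[H⁺] = 10^-1.25 = 0.056234
α₁ = 1/(1 + 0.017378 + 0.056234) = 1/1.0736 = 0.9314; α₂ = α₁·K2/[H⁺] = 0.05238
α₁ + 2α₂ = 1.0362
CA = 1.0362 × 2.17 = 2.25 mmol/kg

CA = 2.25 mmol/kg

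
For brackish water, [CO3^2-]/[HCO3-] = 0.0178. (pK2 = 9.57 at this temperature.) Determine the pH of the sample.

From K2 = [H⁺][CO3^2-]/[HCO3-]:  pH = pK2 + log₁₀([CO3^2-]/[HCO3-])
log₁₀(0.0178) = -1.750
pH = 9.57 + (-1.750) = 7.82

pH = 7.82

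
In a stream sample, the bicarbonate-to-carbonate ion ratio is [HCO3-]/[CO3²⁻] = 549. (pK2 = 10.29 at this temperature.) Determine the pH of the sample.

From K2 = [H⁺][CO3²⁻]/[HCO3-]:  pH = pK2 − log₁₀([HCO3-]/[CO3²⁻])
log₁₀(549) = +2.740
pH = 10.29 − (+2.740) = 7.55

pH = 7.55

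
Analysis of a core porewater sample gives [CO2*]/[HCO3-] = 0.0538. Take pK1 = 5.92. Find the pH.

pH = 7.19

From K1 = [H⁺][HCO3-]/[CO2*]:  pH = pK1 − log₁₀([CO2*]/[HCO3-])
log₁₀(0.0538) = -1.269
pH = 5.92 − (-1.269) = 7.19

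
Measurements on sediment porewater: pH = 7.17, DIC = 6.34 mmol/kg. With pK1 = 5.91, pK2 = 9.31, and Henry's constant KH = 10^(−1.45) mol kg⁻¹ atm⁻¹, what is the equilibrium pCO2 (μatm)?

pCO2 = 9240 μatm

α₀ = 1 / (1 + K1/[H⁺] + K1K2/[H⁺]²) = 1 / (1 + 10^+1.26 + 10^-0.88)
   = 1 / (1 + 18.197 + 0.13183) = 1/19.329 = 0.05174
[CO2*] = α₀ × DIC = 0.05174 × 6.34 = 0.3280 mmol/kg
pCO2 = [CO2*]/KH = 3.280×10^-4 / 3.548×10^-2 = 9240 μatm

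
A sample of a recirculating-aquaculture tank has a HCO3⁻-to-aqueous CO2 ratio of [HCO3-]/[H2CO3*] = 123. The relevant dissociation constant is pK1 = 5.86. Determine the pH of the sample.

pH = 7.95

From K1 = [H⁺][HCO3-]/[H2CO3*]:  pH = pK1 + log₁₀([HCO3-]/[H2CO3*])
log₁₀(123) = +2.090
pH = 5.86 + (+2.090) = 7.95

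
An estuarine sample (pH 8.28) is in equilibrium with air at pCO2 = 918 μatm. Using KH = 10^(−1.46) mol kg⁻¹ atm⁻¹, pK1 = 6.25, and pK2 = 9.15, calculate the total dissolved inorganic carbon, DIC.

DIC = 3.90 mmol/kg

[CO2*] = KH · pCO2 = 10^(−1.46) × 918×10^-6 = 3.183×10^-5 mol/kg
α₀ = 1/(1 + K1/[H⁺] + K1K2/[H⁺]²) = 1/(1 + 10^+2.03 + 10^+1.16) = 0.008156
DIC = [CO2*]/α₀ = 3.183×10^-5 / 0.008156 = 3.90 mmol/kg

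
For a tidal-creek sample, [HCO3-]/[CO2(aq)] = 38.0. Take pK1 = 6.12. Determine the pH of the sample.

pH = 7.70

From K1 = [H⁺][HCO3-]/[CO2(aq)]:  pH = pK1 + log₁₀([HCO3-]/[CO2(aq)])
log₁₀(38.0) = +1.580
pH = 6.12 + (+1.580) = 7.70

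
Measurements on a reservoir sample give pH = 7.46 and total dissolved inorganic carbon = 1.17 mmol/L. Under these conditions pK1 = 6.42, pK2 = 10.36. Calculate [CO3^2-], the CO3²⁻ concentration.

[CO3²⁻] = 1.35 μmol/L

α₂ = 1 / (1 + [H⁺]/K2 + [H⁺]²/(K1K2)) = 1 / (1 + 10^+2.90 + 10^+1.86)
   = 1 / (1 + 794.33 + 72.444) = 1/867.77 = 0.001152
[CO3²⁻] = α₂ × DIC = 0.001152 × 1.17 = 0.00135 mmol/L = 1.35 μmol/L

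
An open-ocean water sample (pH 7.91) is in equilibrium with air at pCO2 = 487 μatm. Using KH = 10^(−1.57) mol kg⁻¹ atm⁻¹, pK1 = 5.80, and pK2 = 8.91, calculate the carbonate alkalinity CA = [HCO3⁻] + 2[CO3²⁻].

[CO2*] = KH · pCO2 = 10^(−1.57) × 487×10^-6 = 1.311×10^-5 mol/kg
α₀ = 1/(1 + K1/[H⁺] + K1K2/[H⁺]²) = 1/(1 + 10^+2.11 + 10^+1.11) = 0.007007
DIC = [CO2*]/α₀ = 1.311×10^-5 / 0.007007 = 1.871 mmol/kg
CA = (α₁ + 2α₂)·DIC = (0.9027 + 2×0.09027) × 1.871 = 2.03 mmol/kg

CA = 2.03 mmol/kg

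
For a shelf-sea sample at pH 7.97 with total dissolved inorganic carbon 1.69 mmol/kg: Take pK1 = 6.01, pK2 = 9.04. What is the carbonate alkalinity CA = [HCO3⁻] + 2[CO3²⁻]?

CA = 1.80 mmol/kg

CA = [HCO3⁻] + 2[CO3²⁻] = (α₁ + 2α₂)·DIC
At pH 7.97: [H⁺]/K1 = 10^-1.96 = 0.010965, K2/[H⁺] = 10^-1.07 = 0.085114
α₁ = 1/(1 + 0.010965 + 0.085114) = 1/1.0961 = 0.9123; α₂ = α₁·K2/[H⁺] = 0.07765
α₁ + 2α₂ = 1.0676
CA = 1.0676 × 1.69 = 1.80 mmol/kg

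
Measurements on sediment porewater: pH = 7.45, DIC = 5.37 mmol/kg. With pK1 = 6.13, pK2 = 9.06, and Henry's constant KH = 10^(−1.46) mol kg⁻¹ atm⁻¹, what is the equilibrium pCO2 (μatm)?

pCO2 = 6910 μatm

α₀ = 1 / (1 + K1/[H⁺] + K1K2/[H⁺]²) = 1 / (1 + 10^+1.32 + 10^-0.29)
   = 1 / (1 + 20.893 + 0.51286) = 1/22.406 = 0.04463
[CO2*] = α₀ × DIC = 0.04463 × 5.37 = 0.2397 mmol/kg
pCO2 = [CO2*]/KH = 2.397×10^-4 / 3.467×10^-2 = 6910 μatm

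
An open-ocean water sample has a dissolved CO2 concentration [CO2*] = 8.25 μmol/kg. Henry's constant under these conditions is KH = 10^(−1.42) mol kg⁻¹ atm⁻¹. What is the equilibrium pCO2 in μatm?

pCO2 = 217 μatm

KH = 10^(−1.42) = 3.802×10^-2 mol kg⁻¹ atm⁻¹
pCO2 = [CO2*]/KH = 8.25×10^-6 / 3.802×10^-2 = 2.17×10^-4 atm = 217 μatm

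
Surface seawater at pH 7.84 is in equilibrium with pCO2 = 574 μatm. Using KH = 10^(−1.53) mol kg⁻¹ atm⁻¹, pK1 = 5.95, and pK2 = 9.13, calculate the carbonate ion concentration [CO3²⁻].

[CO3²⁻] = 0.0674 mmol/kg

[CO2*] = KH · pCO2 = 10^(−1.53) × 574×10^-6 = 1.694×10^-5 mol/kg
α₀ = 1/(1 + K1/[H⁺] + K1K2/[H⁺]²) = 1/(1 + 10^+1.89 + 10^+0.60) = 0.01211
DIC = [CO2*]/α₀ = 1.694×10^-5 / 0.01211 = 1.399 mmol/kg
[CO3²⁻] = α₂·DIC; α₂ = 0.04819, so [CO3²⁻] = 0.04819 × 1.399 = 0.0674 mmol/kg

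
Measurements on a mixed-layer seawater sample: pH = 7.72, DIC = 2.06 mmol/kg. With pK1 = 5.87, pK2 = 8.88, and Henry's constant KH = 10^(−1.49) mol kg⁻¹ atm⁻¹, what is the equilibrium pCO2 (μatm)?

pCO2 = 830 μatm

α₀ = 1 / (1 + K1/[H⁺] + K1K2/[H⁺]²) = 1 / (1 + 10^+1.85 + 10^+0.69)
   = 1 / (1 + 70.795 + 4.8978) = 1/76.692 = 0.01304
[CO2*] = α₀ × DIC = 0.01304 × 2.06 = 0.02686 mmol/kg
pCO2 = [CO2*]/KH = 2.686×10^-5 / 3.236×10^-2 = 830 μatm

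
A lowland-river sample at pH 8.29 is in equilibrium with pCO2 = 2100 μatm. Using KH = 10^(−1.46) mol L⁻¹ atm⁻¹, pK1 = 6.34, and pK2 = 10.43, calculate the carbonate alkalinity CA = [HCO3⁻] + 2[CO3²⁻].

CA = 6.58 mmol/L

[CO2*] = KH · pCO2 = 10^(−1.46) × 2100×10^-6 = 7.281×10^-5 mol/L
α₀ = 1/(1 + K1/[H⁺] + K1K2/[H⁺]²) = 1/(1 + 10^+1.95 + 10^-0.19) = 0.01102
DIC = [CO2*]/α₀ = 7.281×10^-5 / 0.01102 = 6.609 mmol/L
CA = (α₁ + 2α₂)·DIC = (0.9819 + 2×0.007113) × 6.609 = 6.58 mmol/L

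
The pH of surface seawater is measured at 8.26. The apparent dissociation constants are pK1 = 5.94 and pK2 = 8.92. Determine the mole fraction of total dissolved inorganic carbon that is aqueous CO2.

α₀ = 1 / (1 + K1/[H⁺] + K1K2/[H⁺]²) = 1 / (1 + 10^+2.32 + 10^+1.66)
   = 1 / (1 + 208.93 + 45.709) = 1/255.64 = 0.003912

α₀ = 0.00391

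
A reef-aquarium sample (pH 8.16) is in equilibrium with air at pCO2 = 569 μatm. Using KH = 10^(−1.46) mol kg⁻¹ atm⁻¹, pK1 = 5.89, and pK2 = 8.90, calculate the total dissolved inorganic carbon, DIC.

[CO2*] = KH · pCO2 = 10^(−1.46) × 569×10^-6 = 1.973×10^-5 mol/kg
α₀ = 1/(1 + K1/[H⁺] + K1K2/[H⁺]²) = 1/(1 + 10^+2.27 + 10^+1.53) = 0.004523
DIC = [CO2*]/α₀ = 1.973×10^-5 / 0.004523 = 4.36 mmol/kg

DIC = 4.36 mmol/kg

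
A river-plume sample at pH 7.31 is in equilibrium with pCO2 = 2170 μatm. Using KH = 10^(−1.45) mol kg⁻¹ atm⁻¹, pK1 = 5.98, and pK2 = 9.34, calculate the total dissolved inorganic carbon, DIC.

DIC = 1.74 mmol/kg

[CO2*] = KH · pCO2 = 10^(−1.45) × 2170×10^-6 = 7.699×10^-5 mol/kg
α₀ = 1/(1 + K1/[H⁺] + K1K2/[H⁺]²) = 1/(1 + 10^+1.33 + 10^-0.70) = 0.04429
DIC = [CO2*]/α₀ = 7.699×10^-5 / 0.04429 = 1.74 mmol/kg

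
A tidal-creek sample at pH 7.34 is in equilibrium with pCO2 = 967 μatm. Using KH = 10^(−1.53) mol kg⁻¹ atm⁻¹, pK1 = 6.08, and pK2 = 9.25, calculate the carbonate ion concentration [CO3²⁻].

[CO3²⁻] = 6.39 μmol/kg

[CO2*] = KH · pCO2 = 10^(−1.53) × 967×10^-6 = 2.854×10^-5 mol/kg
α₀ = 1/(1 + K1/[H⁺] + K1K2/[H⁺]²) = 1/(1 + 10^+1.26 + 10^-0.65) = 0.05149
DIC = [CO2*]/α₀ = 2.854×10^-5 / 0.05149 = 0.5542 mmol/kg
[CO3²⁻] = α₂·DIC; α₂ = 0.01153, so [CO3²⁻] = 0.01153 × 0.5542 = 0.00639 mmol/kg = 6.39 μmol/kg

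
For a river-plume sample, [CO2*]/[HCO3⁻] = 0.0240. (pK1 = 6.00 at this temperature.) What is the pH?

From K1 = [H⁺][HCO3⁻]/[CO2*]:  pH = pK1 − log₁₀([CO2*]/[HCO3⁻])
log₁₀(0.0240) = -1.620
pH = 6.00 − (-1.620) = 7.62

pH = 7.62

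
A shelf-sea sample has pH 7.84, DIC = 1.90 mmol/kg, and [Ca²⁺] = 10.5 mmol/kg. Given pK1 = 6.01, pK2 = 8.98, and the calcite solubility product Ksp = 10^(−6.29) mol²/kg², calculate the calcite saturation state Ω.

α₂ = 1 / (1 + [H⁺]/K2 + [H⁺]²/(K1K2)) = 1 / (1 + 10^+1.14 + 10^-0.69)
   = 1 / (1 + 13.804 + 0.20417) = 1/15.008 = 0.06663
[CO3²⁻] = α₂ × DIC = 0.06663 × 1.90 = 0.1266 mmol/kg
Ksp = 10^(−6.29) = 5.129×10^-7
Ω = [Ca²⁺][CO3²⁻]/Ksp = (10.5×10^-3)(1.266×10^-4) / 5.129×10^-7 = 2.59

Ω = 2.59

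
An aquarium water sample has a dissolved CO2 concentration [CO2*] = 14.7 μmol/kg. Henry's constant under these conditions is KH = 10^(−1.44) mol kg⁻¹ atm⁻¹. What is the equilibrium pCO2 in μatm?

pCO2 = 405 μatm

KH = 10^(−1.44) = 3.631×10^-2 mol kg⁻¹ atm⁻¹
pCO2 = [CO2*]/KH = 14.7×10^-6 / 3.631×10^-2 = 4.05×10^-4 atm = 405 μatm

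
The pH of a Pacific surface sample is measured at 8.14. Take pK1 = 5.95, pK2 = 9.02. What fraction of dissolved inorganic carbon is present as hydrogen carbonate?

α₁ = 0.879

α₁ = 1 / (1 + [H⁺]/K1 + K2/[H⁺]) = 1 / (1 + 10^-2.19 + 10^-0.88)
   = 1 / (1 + 0.0064565 + 0.13183) = 1/1.1383 = 0.8785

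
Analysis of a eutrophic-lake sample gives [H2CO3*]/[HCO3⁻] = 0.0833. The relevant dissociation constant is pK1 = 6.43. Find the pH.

From K1 = [H⁺][HCO3⁻]/[H2CO3*]:  pH = pK1 − log₁₀([H2CO3*]/[HCO3⁻])
log₁₀(0.0833) = -1.079
pH = 6.43 − (-1.079) = 7.51

pH = 7.51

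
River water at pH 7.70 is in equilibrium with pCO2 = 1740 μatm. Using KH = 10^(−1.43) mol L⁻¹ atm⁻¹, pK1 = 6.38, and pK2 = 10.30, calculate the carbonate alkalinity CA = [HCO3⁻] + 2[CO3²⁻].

CA = 1.36 mmol/L

[CO2*] = KH · pCO2 = 10^(−1.43) × 1740×10^-6 = 6.465×10^-5 mol/L
α₀ = 1/(1 + K1/[H⁺] + K1K2/[H⁺]²) = 1/(1 + 10^+1.32 + 10^-1.28) = 0.04557
DIC = [CO2*]/α₀ = 6.465×10^-5 / 0.04557 = 1.419 mmol/L
CA = (α₁ + 2α₂)·DIC = (0.9520 + 2×0.002391) × 1.419 = 1.36 mmol/L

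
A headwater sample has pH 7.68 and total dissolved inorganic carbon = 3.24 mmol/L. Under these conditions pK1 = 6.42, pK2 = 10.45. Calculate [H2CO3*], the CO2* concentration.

α₀ = 1 / (1 + K1/[H⁺] + K1K2/[H⁺]²) = 1 / (1 + 10^+1.26 + 10^-1.51)
   = 1 / (1 + 18.197 + 0.030903) = 1/19.228 = 0.05201
[CO2*] = α₀ × DIC = 0.05201 × 3.24 = 0.169 mmol/L

[CO2*] = 0.169 mmol/L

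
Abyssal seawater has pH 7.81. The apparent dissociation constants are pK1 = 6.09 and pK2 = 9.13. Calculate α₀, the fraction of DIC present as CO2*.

α₀ = 1 / (1 + K1/[H⁺] + K1K2/[H⁺]²) = 1 / (1 + 10^+1.72 + 10^+0.40)
   = 1 / (1 + 52.481 + 2.5119) = 1/55.993 = 0.01786

α₀ = 0.0179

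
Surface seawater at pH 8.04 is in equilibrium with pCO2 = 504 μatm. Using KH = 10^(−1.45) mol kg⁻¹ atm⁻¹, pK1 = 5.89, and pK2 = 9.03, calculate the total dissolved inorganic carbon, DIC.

DIC = 2.80 mmol/kg

[CO2*] = KH · pCO2 = 10^(−1.45) × 504×10^-6 = 1.788×10^-5 mol/kg
α₀ = 1/(1 + K1/[H⁺] + K1K2/[H⁺]²) = 1/(1 + 10^+2.15 + 10^+1.16) = 0.006381
DIC = [CO2*]/α₀ = 1.788×10^-5 / 0.006381 = 2.80 mmol/kg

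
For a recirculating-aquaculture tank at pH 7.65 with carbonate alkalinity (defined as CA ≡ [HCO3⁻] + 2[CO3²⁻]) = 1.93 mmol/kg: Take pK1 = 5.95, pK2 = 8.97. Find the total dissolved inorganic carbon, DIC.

DIC = 1.88 mmol/kg

CA = [HCO3⁻] + 2[CO3²⁻] = (α₁ + 2α₂)·DIC
At pH 7.65: [H⁺]/K1 = 10^-1.70 = 0.019953, K2/[H⁺] = 10^-1.32 = 0.047863
α₁ = 1/(1 + 0.019953 + 0.047863) = 1/1.0678 = 0.9365; α₂ = α₁·K2/[H⁺] = 0.04482
α₁ + 2α₂ = 1.0261
DIC = CA / (α₁ + 2α₂) = 1.93 / 1.0261 = 1.88 mmol/kg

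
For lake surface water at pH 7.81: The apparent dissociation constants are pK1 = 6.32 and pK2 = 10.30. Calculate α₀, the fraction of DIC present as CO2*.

α₀ = 0.0312

α₀ = 1 / (1 + K1/[H⁺] + K1K2/[H⁺]²) = 1 / (1 + 10^+1.49 + 10^-1.00)
   = 1 / (1 + 30.903 + 0.10000) = 1/32.003 = 0.03125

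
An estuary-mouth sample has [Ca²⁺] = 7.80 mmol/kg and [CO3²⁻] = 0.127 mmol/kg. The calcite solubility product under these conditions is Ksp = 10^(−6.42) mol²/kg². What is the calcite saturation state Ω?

Ω = 2.61

Ksp = 10^(−6.42) = 3.802×10^-7
Ω = [Ca²⁺][CO3²⁻]/Ksp = (7.80×10^-3)(0.127×10^-3) / 3.802×10^-7 = 2.61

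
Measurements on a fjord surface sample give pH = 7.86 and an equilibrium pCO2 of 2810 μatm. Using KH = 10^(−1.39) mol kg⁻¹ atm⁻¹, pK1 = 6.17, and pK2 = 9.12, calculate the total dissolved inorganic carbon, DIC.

[CO2*] = KH · pCO2 = 10^(−1.39) × 2810×10^-6 = 1.145×10^-4 mol/kg
α₀ = 1/(1 + K1/[H⁺] + K1K2/[H⁺]²) = 1/(1 + 10^+1.69 + 10^+0.43) = 0.01899
DIC = [CO2*]/α₀ = 1.145×10^-4 / 0.01899 = 6.03 mmol/kg

DIC = 6.03 mmol/kg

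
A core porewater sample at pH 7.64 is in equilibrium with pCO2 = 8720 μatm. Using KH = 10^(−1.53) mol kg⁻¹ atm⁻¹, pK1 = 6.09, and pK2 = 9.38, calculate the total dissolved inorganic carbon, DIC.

[CO2*] = KH · pCO2 = 10^(−1.53) × 8720×10^-6 = 2.573×10^-4 mol/kg
α₀ = 1/(1 + K1/[H⁺] + K1K2/[H⁺]²) = 1/(1 + 10^+1.55 + 10^-0.19) = 0.02693
DIC = [CO2*]/α₀ = 2.573×10^-4 / 0.02693 = 9.55 mmol/kg

DIC = 9.55 mmol/kg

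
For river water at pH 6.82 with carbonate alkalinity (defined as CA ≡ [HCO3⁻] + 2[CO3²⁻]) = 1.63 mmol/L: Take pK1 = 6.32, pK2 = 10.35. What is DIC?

CA = [HCO3⁻] + 2[CO3²⁻] = (α₁ + 2α₂)·DIC
At pH 6.82: [H⁺]/K1 = 10^-0.50 = 0.31623, K2/[H⁺] = 10^-3.53 = 0.00029512
α₁ = 1/(1 + 0.31623 + 0.00029512) = 1/1.3165 = 0.7596; α₂ = α₁·K2/[H⁺] = 0.0002242
α₁ + 2α₂ = 0.7600
DIC = CA / (α₁ + 2α₂) = 1.63 / 0.7600 = 2.14 mmol/L

DIC = 2.14 mmol/L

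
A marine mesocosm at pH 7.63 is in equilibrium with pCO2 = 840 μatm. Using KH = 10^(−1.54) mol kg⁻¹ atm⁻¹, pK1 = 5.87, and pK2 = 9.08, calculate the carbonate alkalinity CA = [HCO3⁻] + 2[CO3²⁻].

CA = 1.49 mmol/kg

[CO2*] = KH · pCO2 = 10^(−1.54) × 840×10^-6 = 2.423×10^-5 mol/kg
α₀ = 1/(1 + K1/[H⁺] + K1K2/[H⁺]²) = 1/(1 + 10^+1.76 + 10^+0.31) = 0.01651
DIC = [CO2*]/α₀ = 2.423×10^-5 / 0.01651 = 1.468 mmol/kg
CA = (α₁ + 2α₂)·DIC = (0.9498 + 2×0.03370) × 1.468 = 1.49 mmol/kg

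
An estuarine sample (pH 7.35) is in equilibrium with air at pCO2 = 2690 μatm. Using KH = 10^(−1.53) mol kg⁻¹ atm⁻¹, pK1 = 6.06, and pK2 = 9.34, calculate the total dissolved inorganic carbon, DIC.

DIC = 1.64 mmol/kg

[CO2*] = KH · pCO2 = 10^(−1.53) × 2690×10^-6 = 7.939×10^-5 mol/kg
α₀ = 1/(1 + K1/[H⁺] + K1K2/[H⁺]²) = 1/(1 + 10^+1.29 + 10^-0.70) = 0.04831
DIC = [CO2*]/α₀ = 7.939×10^-5 / 0.04831 = 1.64 mmol/kg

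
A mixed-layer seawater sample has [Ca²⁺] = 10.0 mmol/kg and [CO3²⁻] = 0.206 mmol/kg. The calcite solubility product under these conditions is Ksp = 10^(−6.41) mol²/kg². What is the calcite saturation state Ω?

Ω = 5.30

Ksp = 10^(−6.41) = 3.890×10^-7
Ω = [Ca²⁺][CO3²⁻]/Ksp = (10.0×10^-3)(0.206×10^-3) / 3.890×10^-7 = 5.30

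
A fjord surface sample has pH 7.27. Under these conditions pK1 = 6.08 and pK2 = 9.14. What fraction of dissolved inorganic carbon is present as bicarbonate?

α₁ = 0.928

α₁ = 1 / (1 + [H⁺]/K1 + K2/[H⁺]) = 1 / (1 + 10^-1.19 + 10^-1.87)
   = 1 / (1 + 0.064565 + 0.013490) = 1/1.0781 = 0.9276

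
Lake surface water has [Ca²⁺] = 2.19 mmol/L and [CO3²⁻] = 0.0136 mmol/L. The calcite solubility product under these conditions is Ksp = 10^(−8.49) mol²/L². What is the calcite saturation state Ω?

Ω = 9.20

Ksp = 10^(−8.49) = 3.236×10^-9
Ω = [Ca²⁺][CO3²⁻]/Ksp = (2.19×10^-3)(0.0136×10^-3) / 3.236×10^-9 = 9.20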